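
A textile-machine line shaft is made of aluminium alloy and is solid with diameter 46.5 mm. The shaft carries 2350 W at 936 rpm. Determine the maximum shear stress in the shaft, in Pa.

1.21e6 Pa

ω = 2π·936/60 = 98.02 rad/s, so T = P/ω = 2350 / 98.02 = 23.98 N·m.
J = πd⁴/32 = π(0.0465)⁴/32 = 4.590×10^-7 m⁴.
τ_max = T·r/J = 23.98 × 0.0232 / 4.590×10^-7 = 1.214×10^6 Pa.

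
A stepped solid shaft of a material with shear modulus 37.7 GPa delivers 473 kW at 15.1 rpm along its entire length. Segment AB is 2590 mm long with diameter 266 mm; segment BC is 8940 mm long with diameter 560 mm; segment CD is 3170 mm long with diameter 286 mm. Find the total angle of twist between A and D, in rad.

0.0874 rad

ω = 2π·15.1/60 = 1.581 rad/s, so T = P/ω = 473×10³ / 1.581 = 299100 N·m.
J_AB = π(0.266)⁴/32 = 4.92×10^-4 m⁴; J_BC = π(0.560)⁴/32 = 9.65×10^-3 m⁴; J_CD = π(0.286)⁴/32 = 6.57×10^-4 m⁴.
θ = (T/G)·Σ L_i/J_i = (299100/37.7×10⁹)·(2.59/4.92×10^-4 + 8.94/9.65×10^-3 + 3.17/6.57×10^-4) = 0.08745 rad.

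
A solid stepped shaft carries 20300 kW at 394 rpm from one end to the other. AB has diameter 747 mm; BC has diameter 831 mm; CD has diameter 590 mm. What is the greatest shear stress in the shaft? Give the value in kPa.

ω = 2π·394/60 = 41.26 rad/s, so T = P/ω = 20300×10³ / 41.26 = 492000 N·m.
Under the same torque, τ_max = 16T/(πd³) is largest where d is smallest — segment CD (d = 590 mm).
τ_max = 16·492000/(π·(0.590)³) = 1.220×10^7 Pa.

12200 kPa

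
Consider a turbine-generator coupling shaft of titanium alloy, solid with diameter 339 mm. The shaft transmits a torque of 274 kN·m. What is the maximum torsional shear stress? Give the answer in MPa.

35.8 MPa

J = πd⁴/32 = π(0.339)⁴/32 = 1.297×10^-3 m⁴.
τ_max = T·r/J = 274000 × 0.170 / 1.297×10^-3 = 3.582×10^7 Pa.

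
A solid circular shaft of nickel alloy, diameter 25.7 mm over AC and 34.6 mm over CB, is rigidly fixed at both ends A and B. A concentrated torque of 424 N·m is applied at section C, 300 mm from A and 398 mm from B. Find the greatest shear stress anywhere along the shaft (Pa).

3.71e7 Pa

Compatibility: T_A·a/J_AC = T_B·b/J_CB with T_A + T_B = T₀.
J_AC = 4.28×10^-8 m⁴, J_CB = 1.41×10^-7 m⁴, so T_A = T₀·(J_AC/a)/((J_AC/a)+(J_CB/b)) = 122.0 N·m, T_B = 302.0 N·m.
τ in each portion: τ_AC = 3.66×10^7 Pa, τ_CB = 3.71×10^7 Pa; maximum is in CB.
τ_max = T_CB·r/J = 302.0·0.0173/1.41×10^-7 = 3.714×10^7 Pa.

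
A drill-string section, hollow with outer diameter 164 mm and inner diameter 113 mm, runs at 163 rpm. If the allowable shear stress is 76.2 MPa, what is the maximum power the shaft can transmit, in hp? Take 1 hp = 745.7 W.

1170 hp

J = π(d_o⁴ − d_i⁴)/32 = π(0.164⁴ − 0.113⁴)/32 = 5.501×10^-5 m⁴.
T_max = τ_allow·J/r = 7.62×10^7 × 5.501×10^-5 / 0.0820 = 51120 N·m.
ω = 2π·163/60 = 17.07 rad/s, so P_max = T_max·ω = 8.726×10^5 W.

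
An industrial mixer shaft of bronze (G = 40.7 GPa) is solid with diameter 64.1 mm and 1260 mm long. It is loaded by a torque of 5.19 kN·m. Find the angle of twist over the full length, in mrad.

J = πd⁴/32 = π(0.0641)⁴/32 = 1.657×10^-6 m⁴.
θ = T·L/(G·J) = 5190 × 1.26 / (40.7×10⁹ × 1.657×10^-6) = 0.09694 rad.

96.9 mrad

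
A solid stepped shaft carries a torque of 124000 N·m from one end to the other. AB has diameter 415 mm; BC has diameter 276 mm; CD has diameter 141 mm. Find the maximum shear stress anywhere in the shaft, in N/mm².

225 N/mm²

Under the same torque, τ_max = 16T/(πd³) is largest where d is smallest — segment CD (d = 141 mm).
τ_max = 16·124000/(π·(0.141)³) = 2.253×10^8 Pa.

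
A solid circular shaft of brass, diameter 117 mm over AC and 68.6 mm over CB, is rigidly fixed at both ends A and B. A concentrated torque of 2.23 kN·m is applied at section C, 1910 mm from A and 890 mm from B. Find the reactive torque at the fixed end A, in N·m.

Compatibility: T_A·a/J_AC = T_B·b/J_CB with T_A + T_B = T₀.
J_AC = 1.84×10^-5 m⁴, J_CB = 2.17×10^-6 m⁴, so T_A = T₀·(J_AC/a)/((J_AC/a)+(J_CB/b)) = 1779 N·m, T_B = 451.2 N·m.

1780 N·m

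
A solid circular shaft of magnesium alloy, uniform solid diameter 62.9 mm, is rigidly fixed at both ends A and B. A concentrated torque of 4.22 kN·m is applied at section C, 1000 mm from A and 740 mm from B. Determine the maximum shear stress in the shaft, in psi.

With uniform GJ and both ends fixed, compatibility θ_AC = θ_CB gives T_A·a = T_B·b, together with T_A + T_B = T₀.
T_A = T₀·b/(a+b) = 4220·740/1740 = 1795 N·m; T_B = 2425 N·m.
τ in each portion: τ_AC = 3.67×10^7 Pa, τ_CB = 4.96×10^7 Pa; maximum is in CB.
τ_max = T_CB·r/J = 2425·0.0314/1.54×10^-6 = 4.963×10^7 Pa.

7200 psi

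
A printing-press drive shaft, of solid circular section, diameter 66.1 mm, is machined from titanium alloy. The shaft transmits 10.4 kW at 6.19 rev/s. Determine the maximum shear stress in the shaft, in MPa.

ω = 2π·6.19 = 38.89 rad/s, so T = P/ω = 10.4×10³ / 38.89 = 267.4 N·m.
J = πd⁴/32 = π(0.0661)⁴/32 = 1.874×10^-6 m⁴.
τ_max = T·r/J = 267.4 × 0.0330 / 1.874×10^-6 = 4.716×10^6 Pa.

4.72 MPa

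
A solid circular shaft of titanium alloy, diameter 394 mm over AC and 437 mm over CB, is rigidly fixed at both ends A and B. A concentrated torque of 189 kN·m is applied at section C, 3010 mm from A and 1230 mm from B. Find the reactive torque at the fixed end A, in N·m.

Compatibility: T_A·a/J_AC = T_B·b/J_CB with T_A + T_B = T₀.
J_AC = 2.37×10^-3 m⁴, J_CB = 3.58×10^-3 m⁴, so T_A = T₀·(J_AC/a)/((J_AC/a)+(J_CB/b)) = 40180 N·m, T_B = 148800 N·m.

40200 N·m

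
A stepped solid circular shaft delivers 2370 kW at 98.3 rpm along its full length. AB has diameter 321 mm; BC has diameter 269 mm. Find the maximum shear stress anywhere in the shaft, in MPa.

ω = 2π·98.3/60 = 10.29 rad/s, so T = P/ω = 2370×10³ / 10.29 = 230200 N·m.
Under the same torque, τ_max = 16T/(πd³) is largest where d is smallest — segment BC (d = 269 mm).
τ_max = 16·230200/(π·(0.269)³) = 6.024×10^7 Pa.

60.2 MPa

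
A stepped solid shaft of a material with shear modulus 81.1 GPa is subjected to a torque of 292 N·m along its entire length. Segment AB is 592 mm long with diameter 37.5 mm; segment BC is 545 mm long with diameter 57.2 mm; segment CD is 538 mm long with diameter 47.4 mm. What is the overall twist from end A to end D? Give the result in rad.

0.0168 rad

J_AB = π(0.0375)⁴/32 = 1.94×10^-7 m⁴; J_BC = π(0.0572)⁴/32 = 1.05×10^-6 m⁴; J_CD = π(0.0474)⁴/32 = 4.96×10^-7 m⁴.
θ = (T/G)·Σ L_i/J_i = (292.0/81.1×10⁹)·(0.592/1.94×10^-7 + 0.545/1.05×10^-6 + 0.538/4.96×10^-7) = 0.01675 rad.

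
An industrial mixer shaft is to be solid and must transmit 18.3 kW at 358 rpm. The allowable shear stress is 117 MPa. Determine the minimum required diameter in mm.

ω = 2π·358/60 = 37.49 rad/s, so T = P/ω = 18.3×10³ / 37.49 = 488.1 N·m.
For a solid shaft τ_max = 16T/(πd³), so d = (16T/(π τ_allow))^(1/3) = (16·488.1/(π·1.17×10^8))^(1/3) = 0.02770 m.

27.7 mm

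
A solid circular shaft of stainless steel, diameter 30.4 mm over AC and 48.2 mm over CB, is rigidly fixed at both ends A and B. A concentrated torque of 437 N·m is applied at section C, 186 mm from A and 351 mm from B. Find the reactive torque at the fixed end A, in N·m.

Compatibility: T_A·a/J_AC = T_B·b/J_CB with T_A + T_B = T₀.
J_AC = 8.38×10^-8 m⁴, J_CB = 5.30×10^-7 m⁴, so T_A = T₀·(J_AC/a)/((J_AC/a)+(J_CB/b)) = 100.5 N·m, T_B = 336.5 N·m.

100 N·m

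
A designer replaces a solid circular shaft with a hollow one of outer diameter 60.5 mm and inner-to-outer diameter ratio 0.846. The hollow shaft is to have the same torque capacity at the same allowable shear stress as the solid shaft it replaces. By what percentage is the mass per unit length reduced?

Equal τ_max and T ⇒ the solid shaft needs d_s³ = d_o³(1−k⁴), so d_s = 60.5·(1−0.846⁴)^(1/3) = 47.62 mm.
Area ratio A_h/A_s = d_o²(1−k²)/d_s² = (1−k²)/(1−k⁴)^(2/3) = 0.4588.
Mass saving = 1 − 0.4588 = 54.1 %.

54.1 %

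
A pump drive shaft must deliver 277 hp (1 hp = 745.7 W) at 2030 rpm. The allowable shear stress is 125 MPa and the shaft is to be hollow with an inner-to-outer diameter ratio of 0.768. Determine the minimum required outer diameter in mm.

ω = 2π·2030/60 = 212.6 rad/s, so T = P/ω = 277×745.7 / 212.6 = 971.7 N·m.
For a hollow shaft with d_i/d_o = 0.768: τ_max = 16T/(π d_o³ (1−k⁴)), so d_o = [16T/(π τ_allow (1−k⁴))]^(1/3) = [16·971.7/(π·1.25×10^8·0.6521)]^(1/3) = 0.03930 m.

39.3 mm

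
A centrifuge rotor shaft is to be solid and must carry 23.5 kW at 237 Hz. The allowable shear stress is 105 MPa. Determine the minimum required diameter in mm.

ω = 2π·237 = 1489 rad/s, so T = P/ω = 23.5×10³ / 1489 = 15.78 N·m.
For a solid shaft τ_max = 16T/(πd³), so d = (16T/(π τ_allow))^(1/3) = (16·15.78/(π·1.05×10^8))^(1/3) = 0.009148 m.

9.15 mm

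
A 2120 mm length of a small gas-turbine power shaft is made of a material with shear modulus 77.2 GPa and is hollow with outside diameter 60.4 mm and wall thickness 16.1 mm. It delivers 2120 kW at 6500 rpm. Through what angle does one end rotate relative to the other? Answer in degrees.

ω = 2π·6500/60 = 680.7 rad/s, so T = P/ω = 2120×10³ / 680.7 = 3115 N·m.
J = π(d_o⁴ − d_i⁴)/32 = π(0.0604⁴ − 0.0282⁴)/32 = 1.245×10^-6 m⁴.
θ = T·L/(G·J) = 3115 × 2.12 / (77.2×10⁹ × 1.245×10^-6) = 0.06872 rad.

3.94°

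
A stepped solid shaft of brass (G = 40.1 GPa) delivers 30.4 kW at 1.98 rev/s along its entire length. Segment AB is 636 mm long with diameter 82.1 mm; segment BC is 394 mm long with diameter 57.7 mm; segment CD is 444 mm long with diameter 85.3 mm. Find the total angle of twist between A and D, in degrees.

ω = 2π·1.98 = 12.44 rad/s, so T = P/ω = 30.4×10³ / 12.44 = 2444 N·m.
J_AB = π(0.0821)⁴/32 = 4.46×10^-6 m⁴; J_BC = π(0.0577)⁴/32 = 1.09×10^-6 m⁴; J_CD = π(0.0853)⁴/32 = 5.20×10^-6 m⁴.
θ = (T/G)·Σ L_i/J_i = (2444/40.1×10⁹)·(0.636/4.46×10^-6 + 0.394/1.09×10^-6 + 0.444/5.20×10^-6) = 0.03596 rad.

2.06°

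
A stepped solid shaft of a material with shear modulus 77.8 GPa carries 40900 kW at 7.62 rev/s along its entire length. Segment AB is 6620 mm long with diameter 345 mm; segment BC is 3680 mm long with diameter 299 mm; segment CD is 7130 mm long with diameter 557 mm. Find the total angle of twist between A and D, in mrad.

ω = 2π·7.62 = 47.88 rad/s, so T = P/ω = 40900×10³ / 47.88 = 854300 N·m.
J_AB = π(0.345)⁴/32 = 1.39×10^-3 m⁴; J_BC = π(0.299)⁴/32 = 7.85×10^-4 m⁴; J_CD = π(0.557)⁴/32 = 9.45×10^-3 m⁴.
θ = (T/G)·Σ L_i/J_i = (854300/77.8×10⁹)·(6.62/1.39×10^-3 + 3.68/7.85×10^-4 + 7.13/9.45×10^-3) = 0.1120 rad.

112 mrad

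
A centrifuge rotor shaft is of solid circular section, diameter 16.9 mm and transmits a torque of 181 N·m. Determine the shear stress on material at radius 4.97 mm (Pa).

1.12e8 Pa

J = πd⁴/32 = π(0.0169)⁴/32 = 8.008×10^-9 m⁴.
Shear stress varies linearly with radius: τ = T·r/J = 181.0 × 0.00497 / 8.008×10^-9 = 1.123×10^8 Pa.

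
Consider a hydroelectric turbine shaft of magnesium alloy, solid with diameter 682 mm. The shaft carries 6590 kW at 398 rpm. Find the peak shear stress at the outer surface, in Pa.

2.54e6 Pa

ω = 2π·398/60 = 41.68 rad/s, so T = P/ω = 6590×10³ / 41.68 = 158100 N·m.
J = πd⁴/32 = π(0.682)⁴/32 = 0.02124 m⁴.
τ_max = T·r/J = 158100 × 0.341 / 0.02124 = 2.539×10^6 Pa.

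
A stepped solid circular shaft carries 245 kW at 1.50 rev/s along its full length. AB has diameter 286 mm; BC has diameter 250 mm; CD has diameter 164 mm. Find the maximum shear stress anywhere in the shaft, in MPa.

ω = 2π·1.50 = 9.425 rad/s, so T = P/ω = 245×10³ / 9.425 = 26000 N·m.
Under the same torque, τ_max = 16T/(πd³) is largest where d is smallest — segment CD (d = 164 mm).
τ_max = 16·26000/(π·(0.164)³) = 3.001×10^7 Pa.

30.0 MPa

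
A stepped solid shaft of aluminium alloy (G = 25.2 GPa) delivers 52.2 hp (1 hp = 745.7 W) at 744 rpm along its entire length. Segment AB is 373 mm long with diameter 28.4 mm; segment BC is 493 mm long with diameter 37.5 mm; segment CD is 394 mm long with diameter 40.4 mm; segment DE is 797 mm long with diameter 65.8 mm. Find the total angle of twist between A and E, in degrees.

ω = 2π·744/60 = 77.91 rad/s, so T = P/ω = 52.2×745.7 / 77.91 = 499.6 N·m.
J_AB = π(0.0284)⁴/32 = 6.39×10^-8 m⁴; J_BC = π(0.0375)⁴/32 = 1.94×10^-7 m⁴; J_CD = π(0.0404)⁴/32 = 2.62×10^-7 m⁴; J_DE = π(0.0658)⁴/32 = 1.84×10^-6 m⁴.
θ = (T/G)·Σ L_i/J_i = (499.6/25.2×10⁹)·(0.373/6.39×10^-8 + 0.493/1.94×10^-7 + 0.394/2.62×10^-7 + 0.797/1.84×10^-6) = 0.2046 rad.

11.7°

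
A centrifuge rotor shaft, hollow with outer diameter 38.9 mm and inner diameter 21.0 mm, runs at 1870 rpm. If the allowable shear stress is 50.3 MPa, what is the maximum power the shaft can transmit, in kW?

J = π(d_o⁴ − d_i⁴)/32 = π(0.0389⁴ − 0.0210⁴)/32 = 2.057×10^-7 m⁴.
T_max = τ_allow·J/r = 5.03×10^7 × 2.057×10^-7 / 0.0194 = 532.0 N·m.
ω = 2π·1870/60 = 195.8 rad/s, so P_max = T_max·ω = 1.042×10^5 W.

104 kW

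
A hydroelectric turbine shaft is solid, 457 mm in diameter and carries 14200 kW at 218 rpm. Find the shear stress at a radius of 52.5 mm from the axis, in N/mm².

ω = 2π·218/60 = 22.83 rad/s, so T = P/ω = 14200×10³ / 22.83 = 622000 N·m.
J = πd⁴/32 = π(0.457)⁴/32 = 4.282×10^-3 m⁴.
Shear stress varies linearly with radius: τ = T·r/J = 622000 × 0.0525 / 4.282×10^-3 = 7.626×10^6 Pa.

7.63 N/mm²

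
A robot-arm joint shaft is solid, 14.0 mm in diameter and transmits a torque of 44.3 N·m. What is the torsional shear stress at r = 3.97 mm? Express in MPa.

46.6 MPa

J = πd⁴/32 = π(0.0140)⁴/32 = 3.771×10^-9 m⁴.
Shear stress varies linearly with radius: τ = T·r/J = 44.30 × 0.00397 / 3.771×10^-9 = 4.663×10^7 Pa.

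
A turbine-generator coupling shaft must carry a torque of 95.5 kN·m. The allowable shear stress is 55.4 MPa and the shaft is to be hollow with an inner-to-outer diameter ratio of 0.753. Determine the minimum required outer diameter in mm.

For a hollow shaft with d_i/d_o = 0.753: τ_max = 16T/(π d_o³ (1−k⁴)), so d_o = [16T/(π τ_allow (1−k⁴))]^(1/3) = [16·95500/(π·5.54×10^7·0.6785)]^(1/3) = 0.2348 m.

235 mm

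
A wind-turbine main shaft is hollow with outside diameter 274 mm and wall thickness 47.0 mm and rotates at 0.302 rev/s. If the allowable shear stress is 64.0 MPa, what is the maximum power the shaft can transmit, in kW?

399 kW

J = π(d_o⁴ − d_i⁴)/32 = π(0.274⁴ − 0.180⁴)/32 = 4.503×10^-4 m⁴.
T_max = τ_allow·J/r = 6.40×10^7 × 4.503×10^-4 / 0.137 = 210400 N·m.
ω = 2π·0.302 = 1.898 rad/s, so P_max = T_max·ω = 3.992×10^5 W.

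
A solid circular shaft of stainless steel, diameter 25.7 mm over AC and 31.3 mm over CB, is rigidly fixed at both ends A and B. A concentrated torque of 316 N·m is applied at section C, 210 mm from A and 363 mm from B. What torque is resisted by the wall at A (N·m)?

139 N·m

Compatibility: T_A·a/J_AC = T_B·b/J_CB with T_A + T_B = T₀.
J_AC = 4.28×10^-8 m⁴, J_CB = 9.42×10^-8 m⁴, so T_A = T₀·(J_AC/a)/((J_AC/a)+(J_CB/b)) = 139.0 N·m, T_B = 177.0 N·m.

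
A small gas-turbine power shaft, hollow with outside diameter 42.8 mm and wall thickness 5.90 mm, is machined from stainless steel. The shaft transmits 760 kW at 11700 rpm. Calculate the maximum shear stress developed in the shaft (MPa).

55.6 MPa

ω = 2π·11700/60 = 1225 rad/s, so T = P/ω = 760×10³ / 1225 = 620.3 N·m.
J = π(d_o⁴ − d_i⁴)/32 = π(0.0428⁴ − 0.0310⁴)/32 = 2.388×10^-7 m⁴.
τ_max = T·r/J = 620.3 × 0.0214 / 2.388×10^-7 = 5.559×10^7 Pa.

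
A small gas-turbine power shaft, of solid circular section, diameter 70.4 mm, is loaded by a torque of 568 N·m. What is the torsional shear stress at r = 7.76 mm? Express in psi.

265 psi

J = πd⁴/32 = π(0.0704)⁴/32 = 2.412×10^-6 m⁴.
Shear stress varies linearly with radius: τ = T·r/J = 568.0 × 0.00776 / 2.412×10^-6 = 1.828×10^6 Pa.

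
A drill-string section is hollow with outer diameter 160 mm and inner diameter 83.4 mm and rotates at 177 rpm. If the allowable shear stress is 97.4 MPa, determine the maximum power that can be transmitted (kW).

1340 kW

J = π(d_o⁴ − d_i⁴)/32 = π(0.160⁴ − 0.0834⁴)/32 = 5.959×10^-5 m⁴.
T_max = τ_allow·J/r = 9.74×10^7 × 5.959×10^-5 / 0.0800 = 72550 N·m.
ω = 2π·177/60 = 18.54 rad/s, so P_max = T_max·ω = 1.345×10^6 W.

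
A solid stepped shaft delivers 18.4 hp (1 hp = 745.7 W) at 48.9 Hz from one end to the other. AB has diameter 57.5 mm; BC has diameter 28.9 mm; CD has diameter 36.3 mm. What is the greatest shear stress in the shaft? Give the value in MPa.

9.42 MPa

ω = 2π·48.9 = 307.2 rad/s, so T = P/ω = 18.4×745.7 / 307.2 = 44.66 N·m.
Under the same torque, τ_max = 16T/(πd³) is largest where d is smallest — segment BC (d = 28.9 mm).
τ_max = 16·44.66/(π·(0.0289)³) = 9.423×10^6 Pa.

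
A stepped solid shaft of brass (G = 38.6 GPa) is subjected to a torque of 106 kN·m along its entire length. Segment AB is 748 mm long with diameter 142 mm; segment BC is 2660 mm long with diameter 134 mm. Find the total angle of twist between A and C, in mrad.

282 mrad

J_AB = π(0.142)⁴/32 = 3.99×10^-5 m⁴; J_BC = π(0.134)⁴/32 = 3.17×10^-5 m⁴.
θ = (T/G)·Σ L_i/J_i = (106000/38.6×10⁹)·(0.748/3.99×10^-5 + 2.66/3.17×10^-5) = 0.2822 rad.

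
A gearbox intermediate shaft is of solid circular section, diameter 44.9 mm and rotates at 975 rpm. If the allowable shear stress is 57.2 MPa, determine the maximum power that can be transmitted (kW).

J = πd⁴/32 = π(0.0449)⁴/32 = 3.990×10^-7 m⁴.
T_max = τ_allow·J/r = 5.72×10^7 × 3.990×10^-7 / 0.0224 = 1017 N·m.
ω = 2π·975/60 = 102.1 rad/s, so P_max = T_max·ω = 1.038×10^5 W.

104 kW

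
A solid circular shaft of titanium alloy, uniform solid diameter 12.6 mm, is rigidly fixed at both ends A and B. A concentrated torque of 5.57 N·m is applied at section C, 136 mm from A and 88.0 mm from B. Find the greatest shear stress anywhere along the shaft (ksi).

1.25 ksi

With uniform GJ and both ends fixed, compatibility θ_AC = θ_CB gives T_A·a = T_B·b, together with T_A + T_B = T₀.
T_A = T₀·b/(a+b) = 5.570·88.0/224.0 = 2.188 N·m; T_B = 3.382 N·m.
τ in each portion: τ_AC = 5.57×10^6 Pa, τ_CB = 8.61×10^6 Pa; maximum is in CB.
τ_max = T_CB·r/J = 3.382·0.00630/2.47×10^-9 = 8.610×10^6 Pa.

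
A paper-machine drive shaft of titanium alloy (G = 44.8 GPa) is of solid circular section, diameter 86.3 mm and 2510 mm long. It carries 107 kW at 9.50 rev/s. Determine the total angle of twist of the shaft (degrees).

ω = 2π·9.50 = 59.69 rad/s, so T = P/ω = 107×10³ / 59.69 = 1793 N·m.
J = πd⁴/32 = π(0.0863)⁴/32 = 5.446×10^-6 m⁴.
θ = T·L/(G·J) = 1793 × 2.51 / (44.8×10⁹ × 5.446×10^-6) = 0.01844 rad.

1.06°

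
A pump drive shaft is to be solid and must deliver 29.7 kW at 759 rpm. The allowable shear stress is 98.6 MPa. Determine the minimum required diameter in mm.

ω = 2π·759/60 = 79.48 rad/s, so T = P/ω = 29.7×10³ / 79.48 = 373.7 N·m.
For a solid shaft τ_max = 16T/(πd³), so d = (16T/(π τ_allow))^(1/3) = (16·373.7/(π·9.86×10^7))^(1/3) = 0.02682 m.

26.8 mm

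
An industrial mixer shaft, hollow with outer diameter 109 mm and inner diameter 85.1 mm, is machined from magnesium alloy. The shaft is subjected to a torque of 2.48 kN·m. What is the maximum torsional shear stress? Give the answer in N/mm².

J = π(d_o⁴ − d_i⁴)/32 = π(0.109⁴ − 0.0851⁴)/32 = 8.709×10^-6 m⁴.
τ_max = T·r/J = 2480 × 0.0545 / 8.709×10^-6 = 1.552×10^7 Pa.

15.5 N/mm²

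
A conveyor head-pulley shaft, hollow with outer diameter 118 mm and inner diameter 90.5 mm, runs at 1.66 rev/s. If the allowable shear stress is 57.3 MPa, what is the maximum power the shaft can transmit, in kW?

J = π(d_o⁴ − d_i⁴)/32 = π(0.118⁴ − 0.0905⁴)/32 = 1.245×10^-5 m⁴.
T_max = τ_allow·J/r = 5.73×10^7 × 1.245×10^-5 / 0.0590 = 12090 N·m.
ω = 2π·1.66 = 10.43 rad/s, so P_max = T_max·ω = 1.261×10^5 W.

126 kW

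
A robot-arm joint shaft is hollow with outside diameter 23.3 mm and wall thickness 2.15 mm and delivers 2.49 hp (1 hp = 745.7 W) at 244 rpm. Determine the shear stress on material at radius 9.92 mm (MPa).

ω = 2π·244/60 = 25.55 rad/s, so T = P/ω = 2.49×745.7 / 25.55 = 72.67 N·m.
J = π(d_o⁴ − d_i⁴)/32 = π(0.0233⁴ − 0.0190⁴)/32 = 1.614×10^-8 m⁴.
Shear stress varies linearly with radius: τ = T·r/J = 72.67 × 0.00992 / 1.614×10^-8 = 4.466×10^7 Pa.

44.7 MPa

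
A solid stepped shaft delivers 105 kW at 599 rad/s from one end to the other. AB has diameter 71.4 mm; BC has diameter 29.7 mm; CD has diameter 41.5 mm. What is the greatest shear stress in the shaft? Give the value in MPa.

34.1 MPa

ω = 599 rad/s, so T = P/ω = 105×10³ / 599.0 = 175.3 N·m.
Under the same torque, τ_max = 16T/(πd³) is largest where d is smallest — segment BC (d = 29.7 mm).
τ_max = 16·175.3/(π·(0.0297)³) = 3.408×10^7 Pa.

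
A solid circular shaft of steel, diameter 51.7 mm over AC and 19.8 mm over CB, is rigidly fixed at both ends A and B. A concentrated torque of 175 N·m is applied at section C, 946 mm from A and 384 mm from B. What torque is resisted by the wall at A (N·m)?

Compatibility: T_A·a/J_AC = T_B·b/J_CB with T_A + T_B = T₀.
J_AC = 7.01×10^-7 m⁴, J_CB = 1.51×10^-8 m⁴, so T_A = T₀·(J_AC/a)/((J_AC/a)+(J_CB/b)) = 166.2 N·m, T_B = 8.808 N·m.

166 N·m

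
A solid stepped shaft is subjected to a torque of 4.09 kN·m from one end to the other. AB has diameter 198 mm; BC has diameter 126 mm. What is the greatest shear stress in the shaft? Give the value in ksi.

1.51 ksi

Under the same torque, τ_max = 16T/(πd³) is largest where d is smallest — segment BC (d = 126 mm).
τ_max = 16·4090/(π·(0.126)³) = 1.041×10^7 Pa.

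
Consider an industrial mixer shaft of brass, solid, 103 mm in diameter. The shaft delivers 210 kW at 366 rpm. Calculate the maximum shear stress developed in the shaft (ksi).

3.70 ksi

ω = 2π·366/60 = 38.33 rad/s, so T = P/ω = 210×10³ / 38.33 = 5479 N·m.
J = πd⁴/32 = π(0.103)⁴/32 = 1.105×10^-5 m⁴.
τ_max = T·r/J = 5479 × 0.0515 / 1.105×10^-5 = 2.554×10^7 Pa.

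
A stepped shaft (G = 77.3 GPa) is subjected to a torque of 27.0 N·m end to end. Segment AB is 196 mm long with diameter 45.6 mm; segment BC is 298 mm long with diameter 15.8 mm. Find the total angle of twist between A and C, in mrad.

J_AB = π(0.0456)⁴/32 = 4.24×10^-7 m⁴; J_BC = π(0.0158)⁴/32 = 6.12×10^-9 m⁴.
θ = (T/G)·Σ L_i/J_i = (27.00/77.3×10⁹)·(0.196/4.24×10^-7 + 0.298/6.12×10^-9) = 0.01717 rad.

17.2 mrad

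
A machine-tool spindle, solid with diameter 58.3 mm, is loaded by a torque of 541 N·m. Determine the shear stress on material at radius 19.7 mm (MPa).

J = πd⁴/32 = π(0.0583)⁴/32 = 1.134×10^-6 m⁴.
Shear stress varies linearly with radius: τ = T·r/J = 541.0 × 0.0197 / 1.134×10^-6 = 9.397×10^6 Pa.

9.40 MPa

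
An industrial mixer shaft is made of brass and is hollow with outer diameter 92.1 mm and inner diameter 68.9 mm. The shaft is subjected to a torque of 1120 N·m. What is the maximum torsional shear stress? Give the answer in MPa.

10.6 MPa

J = π(d_o⁴ − d_i⁴)/32 = π(0.0921⁴ − 0.0689⁴)/32 = 4.851×10^-6 m⁴.
τ_max = T·r/J = 1120 × 0.0460 / 4.851×10^-6 = 1.063×10^7 Pa.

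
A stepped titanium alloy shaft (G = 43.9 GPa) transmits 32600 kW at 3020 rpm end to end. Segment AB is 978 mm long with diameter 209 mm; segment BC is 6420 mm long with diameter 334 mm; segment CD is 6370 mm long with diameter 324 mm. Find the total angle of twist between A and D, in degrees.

2.20°

ω = 2π·3020/60 = 316.3 rad/s, so T = P/ω = 32600×10³ / 316.3 = 103100 N·m.
J_AB = π(0.209)⁴/32 = 1.87×10^-4 m⁴; J_BC = π(0.334)⁴/32 = 1.22×10^-3 m⁴; J_CD = π(0.324)⁴/32 = 1.08×10^-3 m⁴.
θ = (T/G)·Σ L_i/J_i = (103100/43.9×10⁹)·(0.978/1.87×10^-4 + 6.42/1.22×10^-3 + 6.37/1.08×10^-3) = 0.03842 rad.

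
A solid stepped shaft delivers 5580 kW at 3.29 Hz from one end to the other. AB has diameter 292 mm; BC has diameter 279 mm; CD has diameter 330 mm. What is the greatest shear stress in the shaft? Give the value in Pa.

ω = 2π·3.29 = 20.67 rad/s, so T = P/ω = 5580×10³ / 20.67 = 269900 N·m.
Under the same torque, τ_max = 16T/(πd³) is largest where d is smallest — segment BC (d = 279 mm).
τ_max = 16·269900/(π·(0.279)³) = 6.330×10^7 Pa.

6.33e7 Pa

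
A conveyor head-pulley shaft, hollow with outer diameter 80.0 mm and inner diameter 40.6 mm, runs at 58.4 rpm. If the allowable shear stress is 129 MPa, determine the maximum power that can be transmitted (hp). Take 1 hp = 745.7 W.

99.3 hp

J = π(d_o⁴ − d_i⁴)/32 = π(0.0800⁴ − 0.0406⁴)/32 = 3.754×10^-6 m⁴.
T_max = τ_allow·J/r = 1.29×10^8 × 3.754×10^-6 / 0.0400 = 12110 N·m.
ω = 2π·58.4/60 = 6.116 rad/s, so P_max = T_max·ω = 7.405×10^4 W.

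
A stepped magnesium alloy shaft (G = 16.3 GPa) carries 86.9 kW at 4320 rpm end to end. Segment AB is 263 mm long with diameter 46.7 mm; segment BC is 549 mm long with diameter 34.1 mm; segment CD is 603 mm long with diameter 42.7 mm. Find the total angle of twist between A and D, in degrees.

ω = 2π·4320/60 = 452.4 rad/s, so T = P/ω = 86.9×10³ / 452.4 = 192.1 N·m.
J_AB = π(0.0467)⁴/32 = 4.67×10^-7 m⁴; J_BC = π(0.0341)⁴/32 = 1.33×10^-7 m⁴; J_CD = π(0.0427)⁴/32 = 3.26×10^-7 m⁴.
θ = (T/G)·Σ L_i/J_i = (192.1/16.3×10⁹)·(0.263/4.67×10^-7 + 0.549/1.33×10^-7 + 0.603/3.26×10^-7) = 0.07715 rad.

4.42°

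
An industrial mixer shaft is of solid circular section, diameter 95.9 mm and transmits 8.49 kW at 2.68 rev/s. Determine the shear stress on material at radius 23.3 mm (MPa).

ω = 2π·2.68 = 16.84 rad/s, so T = P/ω = 8.49×10³ / 16.84 = 504.2 N·m.
J = πd⁴/32 = π(0.0959)⁴/32 = 8.304×10^-6 m⁴.
Shear stress varies linearly with radius: τ = T·r/J = 504.2 × 0.0233 / 8.304×10^-6 = 1.415×10^6 Pa.

1.41 MPa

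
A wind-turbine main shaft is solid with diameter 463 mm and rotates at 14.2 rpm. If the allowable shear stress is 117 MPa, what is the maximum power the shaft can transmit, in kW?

3390 kW

J = πd⁴/32 = π(0.463)⁴/32 = 4.512×10^-3 m⁴.
T_max = τ_allow·J/r = 1.17×10^8 × 4.512×10^-3 / 0.232 = 2.280e6 N·m.
ω = 2π·14.2/60 = 1.487 rad/s, so P_max = T_max·ω = 3.391×10^6 W.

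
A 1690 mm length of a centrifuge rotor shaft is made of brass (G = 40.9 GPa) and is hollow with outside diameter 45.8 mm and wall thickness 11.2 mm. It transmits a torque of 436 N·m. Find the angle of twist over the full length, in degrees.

2.56°

J = π(d_o⁴ − d_i⁴)/32 = π(0.0458⁴ − 0.0234⁴)/32 = 4.025×10^-7 m⁴.
θ = T·L/(G·J) = 436.0 × 1.69 / (40.9×10⁹ × 4.025×10^-7) = 0.04475 rad.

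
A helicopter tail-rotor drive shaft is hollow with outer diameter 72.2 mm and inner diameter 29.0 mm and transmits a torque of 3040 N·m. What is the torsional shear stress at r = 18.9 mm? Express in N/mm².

22.1 N/mm²

J = π(d_o⁴ − d_i⁴)/32 = π(0.0722⁴ − 0.0290⁴)/32 = 2.598×10^-6 m⁴.
Shear stress varies linearly with radius: τ = T·r/J = 3040 × 0.0189 / 2.598×10^-6 = 2.211×10^7 Pa.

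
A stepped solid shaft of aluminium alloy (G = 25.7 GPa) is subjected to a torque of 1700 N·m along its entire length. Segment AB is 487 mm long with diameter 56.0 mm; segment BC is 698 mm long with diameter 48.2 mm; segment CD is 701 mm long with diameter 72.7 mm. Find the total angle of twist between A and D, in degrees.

7.87°

J_AB = π(0.0560)⁴/32 = 9.65×10^-7 m⁴; J_BC = π(0.0482)⁴/32 = 5.30×10^-7 m⁴; J_CD = π(0.0727)⁴/32 = 2.74×10^-6 m⁴.
θ = (T/G)·Σ L_i/J_i = (1700/25.7×10⁹)·(0.487/9.65×10^-7 + 0.698/5.30×10^-7 + 0.701/2.74×10^-6) = 0.1374 rad.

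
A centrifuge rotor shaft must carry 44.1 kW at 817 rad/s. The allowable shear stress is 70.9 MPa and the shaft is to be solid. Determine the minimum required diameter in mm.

ω = 817 rad/s, so T = P/ω = 44.1×10³ / 817.0 = 53.98 N·m.
For a solid shaft τ_max = 16T/(πd³), so d = (16T/(π τ_allow))^(1/3) = (16·53.98/(π·7.09×10^7))^(1/3) = 0.01571 m.

15.7 mm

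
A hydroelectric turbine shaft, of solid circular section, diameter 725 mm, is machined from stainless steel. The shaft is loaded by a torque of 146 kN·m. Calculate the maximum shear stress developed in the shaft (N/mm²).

J = πd⁴/32 = π(0.725)⁴/32 = 0.02712 m⁴.
τ_max = T·r/J = 146000 × 0.362 / 0.02712 = 1.951×10^6 Pa.

1.95 N/mm²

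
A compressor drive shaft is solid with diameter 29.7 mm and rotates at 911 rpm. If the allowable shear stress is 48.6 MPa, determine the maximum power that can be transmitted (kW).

J = πd⁴/32 = π(0.0297)⁴/32 = 7.639×10^-8 m⁴.
T_max = τ_allow·J/r = 4.86×10^7 × 7.639×10^-8 / 0.0149 = 250.0 N·m.
ω = 2π·911/60 = 95.40 rad/s, so P_max = T_max·ω = 2.385×10^4 W.

23.8 kW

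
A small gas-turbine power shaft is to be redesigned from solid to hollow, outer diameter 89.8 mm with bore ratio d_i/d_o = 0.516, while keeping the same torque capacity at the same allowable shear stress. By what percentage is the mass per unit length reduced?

Equal τ_max and T ⇒ the solid shaft needs d_s³ = d_o³(1−k⁴), so d_s = 89.8·(1−0.516⁴)^(1/3) = 87.63 mm.
Area ratio A_h/A_s = d_o²(1−k²)/d_s² = (1−k²)/(1−k⁴)^(2/3) = 0.7706.
Mass saving = 1 − 0.7706 = 22.9 %.

22.9 %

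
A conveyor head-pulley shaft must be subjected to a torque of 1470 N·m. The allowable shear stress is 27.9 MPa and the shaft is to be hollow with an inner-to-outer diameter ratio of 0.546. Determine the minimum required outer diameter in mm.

For a hollow shaft with d_i/d_o = 0.546: τ_max = 16T/(π d_o³ (1−k⁴)), so d_o = [16T/(π τ_allow (1−k⁴))]^(1/3) = [16·1470/(π·2.79×10^7·0.9111)]^(1/3) = 0.06653 m.

66.5 mm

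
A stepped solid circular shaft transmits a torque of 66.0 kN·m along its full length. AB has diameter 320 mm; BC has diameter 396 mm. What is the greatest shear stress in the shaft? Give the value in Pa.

Under the same torque, τ_max = 16T/(πd³) is largest where d is smallest — segment AB (d = 320 mm).
τ_max = 16·66000/(π·(0.320)³) = 1.026×10^7 Pa.

1.03e7 Pa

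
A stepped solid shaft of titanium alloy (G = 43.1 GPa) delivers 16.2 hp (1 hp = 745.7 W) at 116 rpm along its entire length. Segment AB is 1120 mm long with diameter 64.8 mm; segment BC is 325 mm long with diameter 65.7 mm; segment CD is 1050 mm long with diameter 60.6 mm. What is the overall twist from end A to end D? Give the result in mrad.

ω = 2π·116/60 = 12.15 rad/s, so T = P/ω = 16.2×745.7 / 12.15 = 994.5 N·m.
J_AB = π(0.0648)⁴/32 = 1.73×10^-6 m⁴; J_BC = π(0.0657)⁴/32 = 1.83×10^-6 m⁴; J_CD = π(0.0606)⁴/32 = 1.32×10^-6 m⁴.
θ = (T/G)·Σ L_i/J_i = (994.5/43.1×10⁹)·(1.12/1.73×10^-6 + 0.325/1.83×10^-6 + 1.05/1.32×10^-6) = 0.03733 rad.

37.3 mrad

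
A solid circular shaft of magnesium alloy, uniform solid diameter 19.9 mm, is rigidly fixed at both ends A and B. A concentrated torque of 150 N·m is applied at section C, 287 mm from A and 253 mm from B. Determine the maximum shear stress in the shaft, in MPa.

51.5 MPa

With uniform GJ and both ends fixed, compatibility θ_AC = θ_CB gives T_A·a = T_B·b, together with T_A + T_B = T₀.
T_A = T₀·b/(a+b) = 150.0·253/540.0 = 70.28 N·m; T_B = 79.72 N·m.
τ in each portion: τ_AC = 4.54×10^7 Pa, τ_CB = 5.15×10^7 Pa; maximum is in CB.
τ_max = T_CB·r/J = 79.72·0.00995/1.54×10^-8 = 5.152×10^7 Pa.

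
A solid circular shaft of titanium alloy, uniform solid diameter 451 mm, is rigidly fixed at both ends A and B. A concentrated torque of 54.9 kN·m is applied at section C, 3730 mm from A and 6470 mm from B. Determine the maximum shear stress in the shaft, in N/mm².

1.93 N/mm²

With uniform GJ and both ends fixed, compatibility θ_AC = θ_CB gives T_A·a = T_B·b, together with T_A + T_B = T₀.
T_A = T₀·b/(a+b) = 54900·6470/10200 = 34820 N·m; T_B = 20080 N·m.
τ in each portion: τ_AC = 1.93×10^6 Pa, τ_CB = 1.11×10^6 Pa; maximum is in AC.
τ_max = T_AC·r/J = 34820·0.226/4.06×10^-3 = 1.933×10^6 Pa.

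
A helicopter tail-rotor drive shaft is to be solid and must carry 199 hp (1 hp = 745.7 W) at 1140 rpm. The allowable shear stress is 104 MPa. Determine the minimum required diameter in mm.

39.3 mm

ω = 2π·1140/60 = 119.4 rad/s, so T = P/ω = 199×745.7 / 119.4 = 1243 N·m.
For a solid shaft τ_max = 16T/(πd³), so d = (16T/(π τ_allow))^(1/3) = (16·1243/(π·1.04×10^8))^(1/3) = 0.03934 m.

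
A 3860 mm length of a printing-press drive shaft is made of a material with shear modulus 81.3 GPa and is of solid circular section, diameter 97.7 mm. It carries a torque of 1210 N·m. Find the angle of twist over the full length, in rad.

0.00642 rad

J = πd⁴/32 = π(0.0977)⁴/32 = 8.945×10^-6 m⁴.
θ = T·L/(G·J) = 1210 × 3.86 / (81.3×10⁹ × 8.945×10^-6) = 6.422×10^-3 rad.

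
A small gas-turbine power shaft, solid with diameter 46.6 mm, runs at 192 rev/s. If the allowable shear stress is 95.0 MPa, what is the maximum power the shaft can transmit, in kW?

J = πd⁴/32 = π(0.0466)⁴/32 = 4.630×10^-7 m⁴.
T_max = τ_allow·J/r = 9.50×10^7 × 4.630×10^-7 / 0.0233 = 1888 N·m.
ω = 2π·192 = 1206 rad/s, so P_max = T_max·ω = 2.277×10^6 W.

2280 kW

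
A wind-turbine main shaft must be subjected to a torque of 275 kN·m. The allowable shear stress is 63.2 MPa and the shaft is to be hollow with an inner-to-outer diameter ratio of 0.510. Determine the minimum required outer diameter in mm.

For a hollow shaft with d_i/d_o = 0.510: τ_max = 16T/(π d_o³ (1−k⁴)), so d_o = [16T/(π τ_allow (1−k⁴))]^(1/3) = [16·275000/(π·6.32×10^7·0.9323)]^(1/3) = 0.2875 m.

288 mm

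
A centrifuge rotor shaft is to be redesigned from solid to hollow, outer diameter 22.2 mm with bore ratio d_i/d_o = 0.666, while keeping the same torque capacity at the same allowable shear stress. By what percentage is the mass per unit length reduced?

Equal τ_max and T ⇒ the solid shaft needs d_s³ = d_o³(1−k⁴), so d_s = 22.2·(1−0.666⁴)^(1/3) = 20.64 mm.
Area ratio A_h/A_s = d_o²(1−k²)/d_s² = (1−k²)/(1−k⁴)^(2/3) = 0.6439.
Mass saving = 1 − 0.6439 = 35.6 %.

35.6 %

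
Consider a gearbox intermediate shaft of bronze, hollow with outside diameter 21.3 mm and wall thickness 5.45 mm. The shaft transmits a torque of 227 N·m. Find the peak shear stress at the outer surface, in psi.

J = π(d_o⁴ − d_i⁴)/32 = π(0.0213⁴ − 0.0104⁴)/32 = 1.906×10^-8 m⁴.
τ_max = T·r/J = 227.0 × 0.0106 / 1.906×10^-8 = 1.268×10^8 Pa.

18400 psi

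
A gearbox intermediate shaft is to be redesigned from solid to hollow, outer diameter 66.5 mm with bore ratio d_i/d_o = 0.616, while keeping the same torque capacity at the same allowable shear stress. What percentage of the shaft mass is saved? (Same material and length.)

Equal τ_max and T ⇒ the solid shaft needs d_s³ = d_o³(1−k⁴), so d_s = 66.5·(1−0.616⁴)^(1/3) = 63.14 mm.
Area ratio A_h/A_s = d_o²(1−k²)/d_s² = (1−k²)/(1−k⁴)^(2/3) = 0.6883.
Mass saving = 1 − 0.6883 = 31.2 %.

31.2 %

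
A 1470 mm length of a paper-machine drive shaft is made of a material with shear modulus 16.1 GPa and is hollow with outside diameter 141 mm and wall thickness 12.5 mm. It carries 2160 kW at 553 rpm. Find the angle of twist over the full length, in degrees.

ω = 2π·553/60 = 57.91 rad/s, so T = P/ω = 2160×10³ / 57.91 = 37300 N·m.
J = π(d_o⁴ − d_i⁴)/32 = π(0.141⁴ − 0.116⁴)/32 = 2.103×10^-5 m⁴.
θ = T·L/(G·J) = 37300 × 1.47 / (16.1×10⁹ × 2.103×10^-5) = 0.1620 rad.

9.28°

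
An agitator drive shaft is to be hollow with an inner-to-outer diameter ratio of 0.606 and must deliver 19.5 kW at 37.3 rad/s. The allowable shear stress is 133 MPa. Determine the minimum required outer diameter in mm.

28.5 mm

ω = 37.3 rad/s, so T = P/ω = 19.5×10³ / 37.30 = 522.8 N·m.
For a hollow shaft with d_i/d_o = 0.606: τ_max = 16T/(π d_o³ (1−k⁴)), so d_o = [16T/(π τ_allow (1−k⁴))]^(1/3) = [16·522.8/(π·1.33×10^8·0.8651)]^(1/3) = 0.02850 m.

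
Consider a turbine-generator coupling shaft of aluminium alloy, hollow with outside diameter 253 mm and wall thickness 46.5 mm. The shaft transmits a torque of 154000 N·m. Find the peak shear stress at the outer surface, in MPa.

J = π(d_o⁴ − d_i⁴)/32 = π(0.253⁴ − 0.160⁴)/32 = 3.379×10^-4 m⁴.
τ_max = T·r/J = 154000 × 0.127 / 3.379×10^-4 = 5.765×10^7 Pa.

57.7 MPa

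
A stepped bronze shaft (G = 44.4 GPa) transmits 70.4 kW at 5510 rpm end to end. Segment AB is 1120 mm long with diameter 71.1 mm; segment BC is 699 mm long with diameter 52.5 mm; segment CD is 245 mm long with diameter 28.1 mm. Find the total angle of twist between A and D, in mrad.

14.8 mrad

ω = 2π·5510/60 = 577.0 rad/s, so T = P/ω = 70.4×10³ / 577.0 = 122.0 N·m.
J_AB = π(0.0711)⁴/32 = 2.51×10^-6 m⁴; J_BC = π(0.0525)⁴/32 = 7.46×10^-7 m⁴; J_CD = π(0.0281)⁴/32 = 6.12×10^-8 m⁴.
θ = (T/G)·Σ L_i/J_i = (122.0/44.4×10⁹)·(1.12/2.51×10^-6 + 0.699/7.46×10^-7 + 0.245/6.12×10^-8) = 0.01480 rad.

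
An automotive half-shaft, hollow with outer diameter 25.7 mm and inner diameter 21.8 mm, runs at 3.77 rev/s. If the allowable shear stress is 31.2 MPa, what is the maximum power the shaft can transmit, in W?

J = π(d_o⁴ − d_i⁴)/32 = π(0.0257⁴ − 0.0218⁴)/32 = 2.066×10^-8 m⁴.
T_max = τ_allow·J/r = 3.12×10^7 × 2.066×10^-8 / 0.0129 = 50.15 N·m.
ω = 2π·3.77 = 23.69 rad/s, so P_max = T_max·ω = 1188 W.

1190 W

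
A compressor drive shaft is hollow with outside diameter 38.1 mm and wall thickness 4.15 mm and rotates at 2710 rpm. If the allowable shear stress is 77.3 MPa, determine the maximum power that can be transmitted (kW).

J = π(d_o⁴ − d_i⁴)/32 = π(0.0381⁴ − 0.0298⁴)/32 = 1.294×10^-7 m⁴.
T_max = τ_allow·J/r = 7.73×10^7 × 1.294×10^-7 / 0.0191 = 525.3 N·m.
ω = 2π·2710/60 = 283.8 rad/s, so P_max = T_max·ω = 1.491×10^5 W.

149 kW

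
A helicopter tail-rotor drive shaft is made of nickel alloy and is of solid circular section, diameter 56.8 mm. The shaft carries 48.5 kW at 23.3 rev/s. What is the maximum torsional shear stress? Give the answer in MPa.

9.21 MPa

ω = 2π·23.3 = 146.4 rad/s, so T = P/ω = 48.5×10³ / 146.4 = 331.3 N·m.
J = πd⁴/32 = π(0.0568)⁴/32 = 1.022×10^-6 m⁴.
τ_max = T·r/J = 331.3 × 0.0284 / 1.022×10^-6 = 9.207×10^6 Pa.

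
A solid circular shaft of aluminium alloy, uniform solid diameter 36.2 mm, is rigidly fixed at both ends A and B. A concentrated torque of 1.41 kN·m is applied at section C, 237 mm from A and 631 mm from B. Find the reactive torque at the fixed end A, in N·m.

1030 N·m

With uniform GJ and both ends fixed, compatibility θ_AC = θ_CB gives T_A·a = T_B·b, together with T_A + T_B = T₀.
T_A = T₀·b/(a+b) = 1410·631/868.0 = 1025 N·m; T_B = 385.0 N·m.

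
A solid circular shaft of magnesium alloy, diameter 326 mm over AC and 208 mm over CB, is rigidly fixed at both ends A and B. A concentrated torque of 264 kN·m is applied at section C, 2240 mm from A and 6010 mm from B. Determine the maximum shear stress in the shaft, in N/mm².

36.6 N/mm²

Compatibility: T_A·a/J_AC = T_B·b/J_CB with T_A + T_B = T₀.
J_AC = 1.11×10^-3 m⁴, J_CB = 1.84×10^-4 m⁴, so T_A = T₀·(J_AC/a)/((J_AC/a)+(J_CB/b)) = 248600 N·m, T_B = 15360 N·m.
τ in each portion: τ_AC = 3.66×10^7 Pa, τ_CB = 8.69×10^6 Pa; maximum is in AC.
τ_max = T_AC·r/J = 248600·0.163/1.11×10^-3 = 3.655×10^7 Pa.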